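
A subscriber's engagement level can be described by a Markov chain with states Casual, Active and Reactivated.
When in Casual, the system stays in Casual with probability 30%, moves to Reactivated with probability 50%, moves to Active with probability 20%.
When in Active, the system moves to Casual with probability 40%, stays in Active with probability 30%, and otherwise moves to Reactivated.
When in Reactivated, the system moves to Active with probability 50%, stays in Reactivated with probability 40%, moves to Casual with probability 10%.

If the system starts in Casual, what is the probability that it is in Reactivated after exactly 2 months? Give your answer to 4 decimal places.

Sum over the intermediate state after 1 month:
P = P(Casual→Casual)·P(Casual→Reactivated) + P(Casual→Active)·P(Active→Reactivated) + P(Casual→Reactivated)·P(Reactivated→Reactivated)
  = 0.3×0.5 + 0.2×0.3 + 0.5×0.4
  = 0.1500 + 0.0600 + 0.2000 = 0.4100

0.4100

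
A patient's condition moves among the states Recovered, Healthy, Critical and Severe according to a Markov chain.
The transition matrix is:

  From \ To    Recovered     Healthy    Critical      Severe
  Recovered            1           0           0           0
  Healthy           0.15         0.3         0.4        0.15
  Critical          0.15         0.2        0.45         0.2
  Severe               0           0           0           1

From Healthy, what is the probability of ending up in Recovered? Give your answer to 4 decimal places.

0.4672

Let h(s) be the probability of absorption at Recovered starting from transient state s. Then h(Recovered) = 1 and h(Severe) = 0. By first-step analysis:
h(Healthy) = 0.15·1 + 0.3·h(Healthy) + 0.4·h(Critical) + 0.15·0
h(Critical) = 0.15·1 + 0.2·h(Healthy) + 0.45·h(Critical) + 0.2·0
Solving: h(Healthy) = 0.4672, h(Critical) = 0.4426.
Starting from Healthy, the probability is 0.4672.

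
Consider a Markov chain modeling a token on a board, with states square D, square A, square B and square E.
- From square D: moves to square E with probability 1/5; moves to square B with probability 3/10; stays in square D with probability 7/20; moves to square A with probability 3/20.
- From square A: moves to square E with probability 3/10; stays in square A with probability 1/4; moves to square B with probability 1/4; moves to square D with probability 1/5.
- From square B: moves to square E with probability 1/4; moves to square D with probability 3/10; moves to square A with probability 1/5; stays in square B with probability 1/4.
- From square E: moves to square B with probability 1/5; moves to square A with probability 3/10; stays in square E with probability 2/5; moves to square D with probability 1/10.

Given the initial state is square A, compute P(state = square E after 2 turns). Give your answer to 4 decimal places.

0.2975

Propagate the distribution vector 2 turns from square A.
After 0 turns: (0.0000, 1.0000, 0.0000, 0.0000)
After 1 turn: (0.2000, 0.2500, 0.2500, 0.3000)
After 2 turns: (0.2250, 0.2325, 0.2450, 0.2975)
P(in square E after 2 turns) = 0.2975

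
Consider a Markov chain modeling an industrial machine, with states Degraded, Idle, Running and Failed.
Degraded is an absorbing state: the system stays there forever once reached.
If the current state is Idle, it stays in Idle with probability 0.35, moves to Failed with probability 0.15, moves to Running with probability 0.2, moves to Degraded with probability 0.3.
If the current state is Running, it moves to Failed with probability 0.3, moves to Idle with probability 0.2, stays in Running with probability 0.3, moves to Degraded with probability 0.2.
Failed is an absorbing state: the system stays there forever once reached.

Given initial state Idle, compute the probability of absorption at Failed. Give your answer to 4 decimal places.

Let h(s) be the probability of absorption at Failed starting from transient state s. Then h(Failed) = 1 and h(Degraded) = 0. By first-step analysis:
h(Idle) = 0.3·0 + 0.35·h(Idle) + 0.2·h(Running) + 0.15·1
h(Running) = 0.2·0 + 0.2·h(Idle) + 0.3·h(Running) + 0.3·1
Solving: h(Idle) = 0.3976, h(Running) = 0.5422.
Starting from Idle, the probability is 0.3976.

0.3976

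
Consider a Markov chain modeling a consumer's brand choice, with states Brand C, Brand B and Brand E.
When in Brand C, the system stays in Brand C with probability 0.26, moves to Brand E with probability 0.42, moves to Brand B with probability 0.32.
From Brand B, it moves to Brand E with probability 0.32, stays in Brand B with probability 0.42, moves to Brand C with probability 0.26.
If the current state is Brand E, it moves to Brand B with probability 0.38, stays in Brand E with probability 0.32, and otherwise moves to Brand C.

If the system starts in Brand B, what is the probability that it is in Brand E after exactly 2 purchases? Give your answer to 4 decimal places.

0.3460

Sum over the intermediate state after 1 purchase:
P = P(Brand B→Brand C)·P(Brand C→Brand E) + P(Brand B→Brand B)·P(Brand B→Brand E) + P(Brand B→Brand E)·P(Brand E→Brand E)
  = 0.26×0.42 + 0.42×0.32 + 0.32×0.32
  = 0.1092 + 0.1344 + 0.1024 = 0.3460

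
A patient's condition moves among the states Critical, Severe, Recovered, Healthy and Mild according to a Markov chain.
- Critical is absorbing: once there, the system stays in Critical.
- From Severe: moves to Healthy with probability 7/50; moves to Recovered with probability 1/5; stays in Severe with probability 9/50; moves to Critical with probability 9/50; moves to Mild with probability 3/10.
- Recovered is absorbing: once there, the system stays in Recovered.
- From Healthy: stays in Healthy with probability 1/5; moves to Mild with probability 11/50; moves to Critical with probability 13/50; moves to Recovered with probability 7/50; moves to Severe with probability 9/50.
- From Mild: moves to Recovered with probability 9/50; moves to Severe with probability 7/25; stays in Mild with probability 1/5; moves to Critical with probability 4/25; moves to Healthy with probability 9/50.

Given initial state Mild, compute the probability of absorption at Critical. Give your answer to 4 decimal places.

0.5060

Let h(s) be the probability of absorption at Critical starting from transient state s. Then h(Critical) = 1 and h(Recovered) = 0. By first-step analysis:
h(Severe) = 0.18·1 + 0.18·h(Severe) + 0.2·0 + 0.14·h(Healthy) + 0.3·h(Mild)
h(Healthy) = 0.26·1 + 0.18·h(Severe) + 0.14·0 + 0.2·h(Healthy) + 0.22·h(Mild)
h(Mild) = 0.16·1 + 0.28·h(Severe) + 0.18·0 + 0.18·h(Healthy) + 0.2·h(Mild)
Solving: h(Severe) = 0.5032, h(Healthy) = 0.5774, h(Mild) = 0.5060.
Starting from Mild, the probability is 0.5060.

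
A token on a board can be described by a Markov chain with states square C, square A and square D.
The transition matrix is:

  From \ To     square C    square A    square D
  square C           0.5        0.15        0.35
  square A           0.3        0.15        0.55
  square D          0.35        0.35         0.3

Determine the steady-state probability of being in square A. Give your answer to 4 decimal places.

Let the stationary distribution be π with π = πP and π_1 + π_2 + π_3 = 1.
π_1 = 0.5·π_1 + 0.3·π_2 + 0.35·π_3
π_2 = 0.15·π_1 + 0.15·π_2 + 0.35·π_3
Solving with the normalization constraint gives π = (0.3985, 0.2252, 0.3762).
So the stationary probability of square A is 0.2252.

0.2252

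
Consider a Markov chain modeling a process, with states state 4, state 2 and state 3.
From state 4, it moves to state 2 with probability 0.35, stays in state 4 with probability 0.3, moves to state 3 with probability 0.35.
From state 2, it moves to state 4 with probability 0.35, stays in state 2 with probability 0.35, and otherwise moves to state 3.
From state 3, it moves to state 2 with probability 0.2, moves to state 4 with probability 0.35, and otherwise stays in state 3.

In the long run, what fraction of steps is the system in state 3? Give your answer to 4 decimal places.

Let the stationary distribution be π with π = πP and π_1 + π_2 + π_3 = 1.
π_1 = 0.3·π_1 + 0.35·π_2 + 0.35·π_3
π_2 = 0.35·π_1 + 0.35·π_2 + 0.2·π_3
Solving with the normalization constraint gives π = (0.3333, 0.2941, 0.3725).
So the stationary probability of state 3 is 0.3725.

0.3725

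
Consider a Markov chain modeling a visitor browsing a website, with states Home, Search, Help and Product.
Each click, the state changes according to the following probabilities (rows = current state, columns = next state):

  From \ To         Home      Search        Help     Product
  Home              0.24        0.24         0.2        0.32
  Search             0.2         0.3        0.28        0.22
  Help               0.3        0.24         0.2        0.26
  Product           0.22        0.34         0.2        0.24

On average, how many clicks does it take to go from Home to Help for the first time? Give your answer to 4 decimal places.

4.4899

Let t(s) be the expected number of clicks to first reach Help from state s, with t(Help) = 0. Conditioning on the first click:
t(Home) = 1 + 0.24·t(Home) + 0.24·t(Search) + 0.32·t(Product)
t(Search) = 1 + 0.2·t(Home) + 0.3·t(Search) + 0.22·t(Product)
t(Product) = 1 + 0.22·t(Home) + 0.34·t(Search) + 0.24·t(Product)
Solving: t(Home) = 4.4899, t(Search) = 4.1115, t(Product) = 4.4548.
Expected clicks from Home to Help: 4.4899.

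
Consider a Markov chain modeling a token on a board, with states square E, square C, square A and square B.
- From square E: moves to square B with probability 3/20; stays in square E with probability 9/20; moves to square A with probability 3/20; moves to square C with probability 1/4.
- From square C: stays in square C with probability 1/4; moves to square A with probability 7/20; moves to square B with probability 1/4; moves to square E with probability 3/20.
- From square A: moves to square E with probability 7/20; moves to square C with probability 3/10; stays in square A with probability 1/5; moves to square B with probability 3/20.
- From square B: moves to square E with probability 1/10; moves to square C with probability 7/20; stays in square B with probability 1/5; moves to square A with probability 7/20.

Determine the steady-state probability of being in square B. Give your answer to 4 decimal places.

Let the stationary distribution be π with π = πP and π_1 + π_2 + π_3 + π_4 = 1.
π_1 = 0.45·π_1 + 0.15·π_2 + 0.35·π_3 + 0.1·π_4
π_2 = 0.25·π_1 + 0.25·π_2 + 0.3·π_3 + 0.35·π_4
π_3 = 0.15·π_1 + 0.35·π_2 + 0.2·π_3 + 0.35·π_4
Solving with the normalization constraint gives π = (0.2742, 0.2816, 0.2567, 0.1875).
So the stationary probability of square B is 0.1875.

0.1875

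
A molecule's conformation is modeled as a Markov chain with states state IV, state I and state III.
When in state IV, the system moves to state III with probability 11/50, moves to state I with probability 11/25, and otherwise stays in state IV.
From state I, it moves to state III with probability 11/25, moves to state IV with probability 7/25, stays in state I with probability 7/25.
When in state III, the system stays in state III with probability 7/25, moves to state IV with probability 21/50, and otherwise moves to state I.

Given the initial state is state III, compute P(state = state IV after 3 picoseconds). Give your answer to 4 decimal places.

0.3431

Propagate the distribution vector 3 picoseconds from state III.
After 0 picoseconds: (0.0000, 0.0000, 1.0000)
After 1 picosecond: (0.4200, 0.3000, 0.2800)
After 2 picoseconds: (0.3444, 0.3528, 0.3028)
After 3 picoseconds: (0.3431, 0.3412, 0.3158)
P(in state IV after 3 picoseconds) = 0.3431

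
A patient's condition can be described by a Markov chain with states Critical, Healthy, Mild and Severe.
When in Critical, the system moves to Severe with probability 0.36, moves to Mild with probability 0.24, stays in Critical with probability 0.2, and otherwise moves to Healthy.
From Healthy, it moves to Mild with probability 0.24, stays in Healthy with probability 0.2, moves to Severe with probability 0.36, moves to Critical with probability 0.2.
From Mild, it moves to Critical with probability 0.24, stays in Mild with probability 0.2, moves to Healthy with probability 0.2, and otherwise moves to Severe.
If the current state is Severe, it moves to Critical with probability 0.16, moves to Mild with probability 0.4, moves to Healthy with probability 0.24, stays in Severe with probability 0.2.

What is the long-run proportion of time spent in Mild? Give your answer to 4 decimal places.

0.2785

Let the stationary distribution be π with π = πP and π_1 + π_2 + π_3 + π_4 = 1.
π_1 = 0.2·π_1 + 0.2·π_2 + 0.24·π_3 + 0.16·π_4
π_2 = 0.2·π_1 + 0.2·π_2 + 0.2·π_3 + 0.24·π_4
π_3 = 0.24·π_1 + 0.24·π_2 + 0.2·π_3 + 0.4·π_4
Solving with the normalization constraint gives π = (0.1987, 0.2124, 0.2785, 0.3103).
So the stationary probability of Mild is 0.2785.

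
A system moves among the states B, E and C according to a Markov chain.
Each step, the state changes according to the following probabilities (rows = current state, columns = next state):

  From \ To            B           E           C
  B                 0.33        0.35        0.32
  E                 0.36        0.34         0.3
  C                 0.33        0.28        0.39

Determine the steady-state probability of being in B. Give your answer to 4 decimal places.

0.3397

Let the stationary distribution be π with π = πP and π_1 + π_2 + π_3 = 1.
π_1 = 0.33·π_1 + 0.36·π_2 + 0.33·π_3
π_2 = 0.35·π_1 + 0.34·π_2 + 0.28·π_3
Solving with the normalization constraint gives π = (0.3397, 0.3232, 0.3371).
So the stationary probability of B is 0.3397.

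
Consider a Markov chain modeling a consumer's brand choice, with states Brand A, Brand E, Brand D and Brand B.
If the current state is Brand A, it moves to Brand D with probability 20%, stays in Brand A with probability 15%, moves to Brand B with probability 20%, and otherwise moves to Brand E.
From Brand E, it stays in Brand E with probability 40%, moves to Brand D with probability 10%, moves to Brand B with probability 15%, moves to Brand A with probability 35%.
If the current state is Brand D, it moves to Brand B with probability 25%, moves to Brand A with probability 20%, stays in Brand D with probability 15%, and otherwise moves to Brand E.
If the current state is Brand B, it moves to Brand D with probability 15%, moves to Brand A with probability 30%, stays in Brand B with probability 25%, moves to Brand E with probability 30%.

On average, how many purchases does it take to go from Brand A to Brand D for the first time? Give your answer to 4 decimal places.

Let t(s) be the expected number of purchases to first reach Brand D from state s, with t(Brand D) = 0. Conditioning on the first purchase:
t(Brand A) = 1 + 0.15·t(Brand A) + 0.45·t(Brand E) + 0.2·t(Brand B)
t(Brand E) = 1 + 0.35·t(Brand A) + 0.4·t(Brand E) + 0.15·t(Brand B)
t(Brand B) = 1 + 0.3·t(Brand A) + 0.3·t(Brand E) + 0.25·t(Brand B)
Solving: t(Brand A) = 6.6499, t(Brand E) = 7.2712, t(Brand B) = 6.9018.
Expected purchases from Brand A to Brand D: 6.6499.

6.6499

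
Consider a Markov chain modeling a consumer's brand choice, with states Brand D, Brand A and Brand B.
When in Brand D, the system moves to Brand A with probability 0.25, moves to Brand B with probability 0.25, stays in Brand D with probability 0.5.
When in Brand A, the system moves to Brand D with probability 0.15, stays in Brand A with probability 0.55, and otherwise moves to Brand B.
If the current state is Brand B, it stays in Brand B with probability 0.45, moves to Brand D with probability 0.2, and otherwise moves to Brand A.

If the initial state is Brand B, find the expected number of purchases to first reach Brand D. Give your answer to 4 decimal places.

Let t(s) be the expected number of purchases to first reach Brand D from state s, with t(Brand D) = 0. Conditioning on the first purchase:
t(Brand A) = 1 + 0.55·t(Brand A) + 0.3·t(Brand B)
t(Brand B) = 1 + 0.35·t(Brand A) + 0.45·t(Brand B)
Solving: t(Brand A) = 5.9649, t(Brand B) = 5.6140.
Expected purchases from Brand B to Brand D: 5.6140.

5.6140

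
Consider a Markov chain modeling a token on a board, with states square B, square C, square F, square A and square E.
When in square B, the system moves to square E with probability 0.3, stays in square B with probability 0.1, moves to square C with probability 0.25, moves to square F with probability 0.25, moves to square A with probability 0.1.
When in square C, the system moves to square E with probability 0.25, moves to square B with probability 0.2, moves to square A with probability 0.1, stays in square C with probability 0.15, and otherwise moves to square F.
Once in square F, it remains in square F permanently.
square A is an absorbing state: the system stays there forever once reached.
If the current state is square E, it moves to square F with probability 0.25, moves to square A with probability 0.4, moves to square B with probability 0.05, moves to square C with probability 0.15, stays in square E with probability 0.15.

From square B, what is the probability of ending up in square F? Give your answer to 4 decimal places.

0.5971

Let h(s) be the probability of absorption at square F starting from transient state s. Then h(square F) = 1 and h(square A) = 0. By first-step analysis:
h(square B) = 0.1·h(square B) + 0.25·h(square C) + 0.25·1 + 0.1·0 + 0.3·h(square E)
h(square C) = 0.2·h(square B) + 0.15·h(square C) + 0.3·1 + 0.1·0 + 0.25·h(square E)
h(square E) = 0.05·h(square B) + 0.15·h(square C) + 0.25·1 + 0.4·0 + 0.15·h(square E)
Solving: h(square B) = 0.5971, h(square C) = 0.6226, h(square E) = 0.4391.
Starting from square B, the probability is 0.5971.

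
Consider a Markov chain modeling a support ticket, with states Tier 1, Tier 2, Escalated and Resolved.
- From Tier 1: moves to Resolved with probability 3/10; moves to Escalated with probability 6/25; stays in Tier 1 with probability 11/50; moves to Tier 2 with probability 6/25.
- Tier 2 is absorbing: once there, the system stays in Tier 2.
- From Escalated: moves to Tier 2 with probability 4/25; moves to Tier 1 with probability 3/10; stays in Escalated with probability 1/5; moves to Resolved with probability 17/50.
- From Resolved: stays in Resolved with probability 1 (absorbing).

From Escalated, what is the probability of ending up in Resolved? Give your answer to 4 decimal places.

Let h(s) be the probability of absorption at Resolved starting from transient state s. Then h(Resolved) = 1 and h(Tier 2) = 0. By first-step analysis:
h(Tier 1) = 0.22·h(Tier 1) + 0.24·0 + 0.24·h(Escalated) + 0.3·1
h(Escalated) = 0.3·h(Tier 1) + 0.16·0 + 0.2·h(Escalated) + 0.34·1
Solving: h(Tier 1) = 0.5826, h(Escalated) = 0.6435.
Starting from Escalated, the probability is 0.6435.

0.6435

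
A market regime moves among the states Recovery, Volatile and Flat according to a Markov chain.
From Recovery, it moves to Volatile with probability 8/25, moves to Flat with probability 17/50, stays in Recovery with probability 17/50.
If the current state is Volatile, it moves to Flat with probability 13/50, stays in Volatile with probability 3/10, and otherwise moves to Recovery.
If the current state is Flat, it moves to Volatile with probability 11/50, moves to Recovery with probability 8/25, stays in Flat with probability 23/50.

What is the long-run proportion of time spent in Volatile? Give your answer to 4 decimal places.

0.2783

Let the stationary distribution be π with π = πP and π_1 + π_2 + π_3 = 1.
π_1 = 0.34·π_1 + 0.44·π_2 + 0.32·π_3
π_2 = 0.32·π_1 + 0.3·π_2 + 0.22·π_3
Solving with the normalization constraint gives π = (0.3606, 0.2783, 0.3611).
So the stationary probability of Volatile is 0.2783.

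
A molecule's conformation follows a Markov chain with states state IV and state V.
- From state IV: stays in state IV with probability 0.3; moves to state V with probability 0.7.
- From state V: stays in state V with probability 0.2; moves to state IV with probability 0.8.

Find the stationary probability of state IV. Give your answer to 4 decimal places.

Let the stationary distribution be π with π = πP and π_1 + π_2 = 1.
π_1 = 0.3·π_1 + 0.8·π_2
Solving with the normalization constraint gives π = (0.5333, 0.4667).
So the stationary probability of state IV is 0.5333.

0.5333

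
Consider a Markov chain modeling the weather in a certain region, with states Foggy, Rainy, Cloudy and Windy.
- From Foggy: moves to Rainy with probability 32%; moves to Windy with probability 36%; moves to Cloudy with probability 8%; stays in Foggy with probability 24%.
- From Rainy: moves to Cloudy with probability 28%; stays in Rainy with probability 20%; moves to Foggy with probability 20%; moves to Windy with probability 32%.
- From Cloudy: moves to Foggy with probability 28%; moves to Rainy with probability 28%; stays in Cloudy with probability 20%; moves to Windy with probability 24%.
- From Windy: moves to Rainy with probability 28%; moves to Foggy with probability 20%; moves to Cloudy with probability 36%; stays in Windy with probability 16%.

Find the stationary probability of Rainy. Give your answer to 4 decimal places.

Let the stationary distribution be π with π = πP and π_1 + π_2 + π_3 + π_4 = 1.
π_1 = 0.24·π_1 + 0.2·π_2 + 0.28·π_3 + 0.2·π_4
π_2 = 0.32·π_1 + 0.2·π_2 + 0.28·π_3 + 0.28·π_4
π_3 = 0.08·π_1 + 0.28·π_2 + 0.2·π_3 + 0.36·π_4
Solving with the normalization constraint gives π = (0.2281, 0.2677, 0.2368, 0.2674).
So the stationary probability of Rainy is 0.2677.

0.2677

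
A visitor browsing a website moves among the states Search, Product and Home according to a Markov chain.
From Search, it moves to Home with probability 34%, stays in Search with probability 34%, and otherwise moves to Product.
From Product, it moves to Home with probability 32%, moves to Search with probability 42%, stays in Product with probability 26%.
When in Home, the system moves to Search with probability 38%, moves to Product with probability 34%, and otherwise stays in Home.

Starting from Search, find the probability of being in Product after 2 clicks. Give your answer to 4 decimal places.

Sum over the intermediate state after 1 click:
P = P(Search→Search)·P(Search→Product) + P(Search→Product)·P(Product→Product) + P(Search→Home)·P(Home→Product)
  = 0.34×0.32 + 0.32×0.26 + 0.34×0.34
  = 0.1088 + 0.0832 + 0.1156 = 0.3076

0.3076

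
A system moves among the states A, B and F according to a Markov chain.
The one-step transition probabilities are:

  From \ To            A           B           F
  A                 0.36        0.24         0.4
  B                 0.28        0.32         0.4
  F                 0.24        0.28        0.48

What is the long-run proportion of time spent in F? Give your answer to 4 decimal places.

0.4348

Let the stationary distribution be π with π = πP and π_1 + π_2 + π_3 = 1.
π_1 = 0.36·π_1 + 0.28·π_2 + 0.24·π_3
π_2 = 0.24·π_1 + 0.32·π_2 + 0.28·π_3
Solving with the normalization constraint gives π = (0.2854, 0.2798, 0.4348).
So the stationary probability of F is 0.4348.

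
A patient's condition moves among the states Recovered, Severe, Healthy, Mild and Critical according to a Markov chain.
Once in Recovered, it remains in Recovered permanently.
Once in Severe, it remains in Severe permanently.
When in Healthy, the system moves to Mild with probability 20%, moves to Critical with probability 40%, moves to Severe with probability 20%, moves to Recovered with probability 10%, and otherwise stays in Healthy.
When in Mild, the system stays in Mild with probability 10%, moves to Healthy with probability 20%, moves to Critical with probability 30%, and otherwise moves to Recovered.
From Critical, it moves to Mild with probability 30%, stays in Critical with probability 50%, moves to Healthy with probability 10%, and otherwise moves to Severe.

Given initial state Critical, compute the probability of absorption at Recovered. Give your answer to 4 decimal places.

0.5504

Let h(s) be the probability of absorption at Recovered starting from transient state s. Then h(Recovered) = 1 and h(Severe) = 0. By first-step analysis:
h(Healthy) = 0.1·1 + 0.2·0 + 0.1·h(Healthy) + 0.2·h(Mild) + 0.4·h(Critical)
h(Mild) = 0.4·1 + 0.2·h(Healthy) + 0.1·h(Mild) + 0.3·h(Critical)
h(Critical) = 0.1·0 + 0.1·h(Healthy) + 0.3·h(Mild) + 0.5·h(Critical)
Solving: h(Healthy) = 0.5210, h(Mild) = 0.7437, h(Critical) = 0.5504.
Starting from Critical, the probability is 0.5504.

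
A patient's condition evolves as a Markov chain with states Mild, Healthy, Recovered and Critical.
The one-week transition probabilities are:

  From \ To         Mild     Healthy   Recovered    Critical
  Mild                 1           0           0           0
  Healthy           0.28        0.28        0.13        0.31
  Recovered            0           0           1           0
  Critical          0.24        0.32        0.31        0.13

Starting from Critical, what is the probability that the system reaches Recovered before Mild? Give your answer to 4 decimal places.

0.5023

Let h(s) be the probability of absorption at Recovered starting from transient state s. Then h(Recovered) = 1 and h(Mild) = 0. By first-step analysis:
h(Healthy) = 0.28·0 + 0.28·h(Healthy) + 0.13·1 + 0.31·h(Critical)
h(Critical) = 0.24·0 + 0.32·h(Healthy) + 0.31·1 + 0.13·h(Critical)
Solving: h(Healthy) = 0.3968, h(Critical) = 0.5023.
Starting from Critical, the probability is 0.5023.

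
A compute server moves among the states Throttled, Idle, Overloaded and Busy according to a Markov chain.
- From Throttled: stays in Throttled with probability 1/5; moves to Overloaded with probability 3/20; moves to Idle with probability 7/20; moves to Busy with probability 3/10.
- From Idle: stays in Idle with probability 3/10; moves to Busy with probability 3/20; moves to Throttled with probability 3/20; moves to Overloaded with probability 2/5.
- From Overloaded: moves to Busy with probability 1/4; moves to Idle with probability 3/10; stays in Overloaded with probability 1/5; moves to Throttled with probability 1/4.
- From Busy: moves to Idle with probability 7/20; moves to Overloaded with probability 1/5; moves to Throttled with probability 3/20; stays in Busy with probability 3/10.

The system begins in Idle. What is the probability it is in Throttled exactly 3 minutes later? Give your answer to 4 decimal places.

0.1851

Propagate the distribution vector 3 minutes from Idle.
After 0 minutes: (0.0000, 1.0000, 0.0000, 0.0000)
After 1 minute: (0.1500, 0.3000, 0.4000, 0.1500)
After 2 minutes: (0.1975, 0.3150, 0.2525, 0.2350)
After 3 minutes: (0.1851, 0.3216, 0.2531, 0.2401)
P(in Throttled after 3 minutes) = 0.1851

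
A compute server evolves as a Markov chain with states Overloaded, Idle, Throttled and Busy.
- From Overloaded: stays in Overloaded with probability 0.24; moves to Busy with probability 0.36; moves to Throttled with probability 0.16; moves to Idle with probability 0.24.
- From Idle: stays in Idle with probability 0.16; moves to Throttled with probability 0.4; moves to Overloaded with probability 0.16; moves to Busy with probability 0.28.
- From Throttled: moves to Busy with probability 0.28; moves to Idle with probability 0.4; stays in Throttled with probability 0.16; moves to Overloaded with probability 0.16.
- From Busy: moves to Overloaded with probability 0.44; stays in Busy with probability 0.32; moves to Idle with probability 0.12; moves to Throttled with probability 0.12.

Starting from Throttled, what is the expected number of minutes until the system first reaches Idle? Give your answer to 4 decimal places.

Let t(s) be the expected number of minutes to first reach Idle from state s, with t(Idle) = 0. Conditioning on the first minute:
t(Overloaded) = 1 + 0.24·t(Overloaded) + 0.16·t(Throttled) + 0.36·t(Busy)
t(Throttled) = 1 + 0.16·t(Overloaded) + 0.16·t(Throttled) + 0.28·t(Busy)
t(Busy) = 1 + 0.44·t(Overloaded) + 0.12·t(Throttled) + 0.32·t(Busy)
Solving: t(Overloaded) = 4.4788, t(Throttled) = 3.7186, t(Busy) = 5.0249.
Expected minutes from Throttled to Idle: 3.7186.

3.7186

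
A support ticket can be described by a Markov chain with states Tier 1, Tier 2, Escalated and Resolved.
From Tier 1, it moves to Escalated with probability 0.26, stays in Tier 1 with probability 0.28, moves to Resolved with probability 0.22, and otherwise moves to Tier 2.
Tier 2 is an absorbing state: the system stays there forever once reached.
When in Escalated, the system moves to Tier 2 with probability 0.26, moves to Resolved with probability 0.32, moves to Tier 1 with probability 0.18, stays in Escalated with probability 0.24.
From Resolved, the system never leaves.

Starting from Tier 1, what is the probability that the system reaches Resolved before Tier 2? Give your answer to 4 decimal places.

Let h(s) be the probability of absorption at Resolved starting from transient state s. Then h(Resolved) = 1 and h(Tier 2) = 0. By first-step analysis:
h(Tier 1) = 0.28·h(Tier 1) + 0.24·0 + 0.26·h(Escalated) + 0.22·1
h(Escalated) = 0.18·h(Tier 1) + 0.26·0 + 0.24·h(Escalated) + 0.32·1
Solving: h(Tier 1) = 0.5004, h(Escalated) = 0.5396.
Starting from Tier 1, the probability is 0.5004.

0.5004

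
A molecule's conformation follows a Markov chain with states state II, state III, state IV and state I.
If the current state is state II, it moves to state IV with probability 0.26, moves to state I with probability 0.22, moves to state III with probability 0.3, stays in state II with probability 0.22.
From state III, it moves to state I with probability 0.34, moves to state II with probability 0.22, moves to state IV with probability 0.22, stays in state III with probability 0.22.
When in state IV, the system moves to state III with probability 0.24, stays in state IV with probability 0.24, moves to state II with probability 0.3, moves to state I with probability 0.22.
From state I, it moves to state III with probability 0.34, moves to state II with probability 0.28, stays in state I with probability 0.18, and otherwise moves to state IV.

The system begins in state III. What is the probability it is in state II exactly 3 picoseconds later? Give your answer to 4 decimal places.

0.2521

Propagate the distribution vector 3 picoseconds from state III.
After 0 picoseconds: (0.0000, 1.0000, 0.0000, 0.0000)
After 1 picosecond: (0.2200, 0.2200, 0.2200, 0.3400)
After 2 picoseconds: (0.2580, 0.2828, 0.2264, 0.2328)
After 3 picoseconds: (0.2521, 0.2731, 0.2302, 0.2446)
P(in state II after 3 picoseconds) = 0.2521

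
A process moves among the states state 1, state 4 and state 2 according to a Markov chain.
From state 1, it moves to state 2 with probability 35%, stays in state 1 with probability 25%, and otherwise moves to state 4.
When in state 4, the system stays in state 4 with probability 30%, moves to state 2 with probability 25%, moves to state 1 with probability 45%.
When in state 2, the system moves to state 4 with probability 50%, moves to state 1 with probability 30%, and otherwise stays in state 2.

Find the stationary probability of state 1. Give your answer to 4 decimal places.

0.3412

Let the stationary distribution be π with π = πP and π_1 + π_2 + π_3 = 1.
π_1 = 0.25·π_1 + 0.45·π_2 + 0.3·π_3
π_2 = 0.4·π_1 + 0.3·π_2 + 0.5·π_3
Solving with the normalization constraint gives π = (0.3412, 0.3882, 0.2706).
So the stationary probability of state 1 is 0.3412.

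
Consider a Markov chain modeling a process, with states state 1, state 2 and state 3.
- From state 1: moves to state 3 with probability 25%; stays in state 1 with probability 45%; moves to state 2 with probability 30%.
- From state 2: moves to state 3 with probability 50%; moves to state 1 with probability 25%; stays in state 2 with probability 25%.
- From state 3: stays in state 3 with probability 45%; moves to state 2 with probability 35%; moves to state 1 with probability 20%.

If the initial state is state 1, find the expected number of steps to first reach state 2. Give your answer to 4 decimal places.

Let t(s) be the expected number of steps to first reach state 2 from state s, with t(state 2) = 0. Conditioning on the first step:
t(state 1) = 1 + 0.45·t(state 1) + 0.25·t(state 3)
t(state 3) = 1 + 0.2·t(state 1) + 0.45·t(state 3)
Solving: t(state 1) = 3.1683, t(state 3) = 2.9703.
Expected steps from state 1 to state 2: 3.1683.

3.1683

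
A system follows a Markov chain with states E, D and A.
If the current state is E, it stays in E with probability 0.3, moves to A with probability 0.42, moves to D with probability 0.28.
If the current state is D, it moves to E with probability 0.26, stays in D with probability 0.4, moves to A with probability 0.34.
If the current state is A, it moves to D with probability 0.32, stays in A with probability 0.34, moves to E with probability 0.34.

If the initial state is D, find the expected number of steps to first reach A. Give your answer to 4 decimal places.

2.7650

Let t(s) be the expected number of steps to first reach A from state s, with t(A) = 0. Conditioning on the first step:
t(E) = 1 + 0.3·t(E) + 0.28·t(D)
t(D) = 1 + 0.26·t(E) + 0.4·t(D)
Solving: t(E) = 2.5346, t(D) = 2.7650.
Expected steps from D to A: 2.7650.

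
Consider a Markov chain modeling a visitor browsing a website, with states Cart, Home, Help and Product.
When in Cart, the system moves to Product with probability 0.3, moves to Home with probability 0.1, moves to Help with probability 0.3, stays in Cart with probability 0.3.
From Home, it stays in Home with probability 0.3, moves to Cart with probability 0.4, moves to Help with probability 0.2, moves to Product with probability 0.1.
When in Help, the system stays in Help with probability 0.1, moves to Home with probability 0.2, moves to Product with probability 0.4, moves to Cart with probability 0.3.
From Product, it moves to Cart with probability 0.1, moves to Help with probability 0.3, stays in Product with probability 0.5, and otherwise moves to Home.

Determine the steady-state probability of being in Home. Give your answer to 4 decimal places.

Let the stationary distribution be π with π = πP and π_1 + π_2 + π_3 + π_4 = 1.
π_1 = 0.3·π_1 + 0.4·π_2 + 0.3·π_3 + 0.1·π_4
π_2 = 0.1·π_1 + 0.3·π_2 + 0.2·π_3 + 0.1·π_4
π_3 = 0.3·π_1 + 0.2·π_2 + 0.1·π_3 + 0.3·π_4
Solving with the normalization constraint gives π = (0.2423, 0.1546, 0.2371, 0.3660).
So the stationary probability of Home is 0.1546.

0.1546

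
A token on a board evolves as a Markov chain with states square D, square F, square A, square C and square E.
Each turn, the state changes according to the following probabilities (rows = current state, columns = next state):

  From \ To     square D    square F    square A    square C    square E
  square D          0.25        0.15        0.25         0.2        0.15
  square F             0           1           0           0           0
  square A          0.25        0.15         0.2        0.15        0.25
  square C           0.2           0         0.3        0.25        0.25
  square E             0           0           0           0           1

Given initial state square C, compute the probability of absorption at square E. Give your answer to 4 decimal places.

Let h(s) be the probability of absorption at square E starting from transient state s. Then h(square E) = 1 and h(square F) = 0. By first-step analysis:
h(square D) = 0.25·h(square D) + 0.15·0 + 0.25·h(square A) + 0.2·h(square C) + 0.15·1
h(square A) = 0.25·h(square D) + 0.15·0 + 0.2·h(square A) + 0.15·h(square C) + 0.25·1
h(square C) = 0.2·h(square D) + 0.3·h(square A) + 0.25·h(square C) + 0.25·1
Solving: h(square D) = 0.6177, h(square A) = 0.6475, h(square C) = 0.7570.
Starting from square C, the probability is 0.7570.

0.7570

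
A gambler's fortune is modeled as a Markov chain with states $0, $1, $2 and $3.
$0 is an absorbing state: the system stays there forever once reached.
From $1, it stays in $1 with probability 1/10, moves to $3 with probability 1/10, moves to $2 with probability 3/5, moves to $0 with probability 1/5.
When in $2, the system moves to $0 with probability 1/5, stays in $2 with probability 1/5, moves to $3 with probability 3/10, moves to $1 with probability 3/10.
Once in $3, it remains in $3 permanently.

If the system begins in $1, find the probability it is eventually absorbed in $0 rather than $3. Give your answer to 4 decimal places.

0.5185

Let h(s) be the probability of absorption at $0 starting from transient state s. Then h($0) = 1 and h($3) = 0. By first-step analysis:
h($1) = 0.2·1 + 0.1·h($1) + 0.6·h($2) + 0.1·0
h($2) = 0.2·1 + 0.3·h($1) + 0.2·h($2) + 0.3·0
Solving: h($1) = 0.5185, h($2) = 0.4444.
Starting from $1, the probability is 0.5185.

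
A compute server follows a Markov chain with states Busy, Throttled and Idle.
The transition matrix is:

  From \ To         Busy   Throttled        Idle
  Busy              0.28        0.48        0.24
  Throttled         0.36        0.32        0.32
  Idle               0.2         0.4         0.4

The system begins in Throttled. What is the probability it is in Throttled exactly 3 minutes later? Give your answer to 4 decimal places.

Propagate the distribution vector 3 minutes from Throttled.
After 0 minutes: (0.0000, 1.0000, 0.0000)
After 1 minute: (0.3600, 0.3200, 0.3200)
After 2 minutes: (0.2800, 0.4032, 0.3168)
After 3 minutes: (0.2869, 0.3901, 0.3229)
P(in Throttled after 3 minutes) = 0.3901

0.3901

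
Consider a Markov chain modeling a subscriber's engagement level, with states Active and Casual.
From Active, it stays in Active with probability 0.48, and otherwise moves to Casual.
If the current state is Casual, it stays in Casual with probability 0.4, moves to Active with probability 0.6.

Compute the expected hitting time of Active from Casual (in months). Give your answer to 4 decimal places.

Let t(s) be the expected number of months to first reach Active from state s, with t(Active) = 0. Conditioning on the first month:
t(Casual) = 1 + 0.4·t(Casual)
Solving: t(Casual) = 1.6667.
Expected months from Casual to Active: 1.6667.

1.6667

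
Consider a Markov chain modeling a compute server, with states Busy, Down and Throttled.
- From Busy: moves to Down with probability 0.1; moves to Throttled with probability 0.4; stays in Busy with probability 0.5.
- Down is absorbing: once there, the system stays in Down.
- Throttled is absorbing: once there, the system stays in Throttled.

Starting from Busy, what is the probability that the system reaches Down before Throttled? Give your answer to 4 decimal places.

Let h(s) be the probability of absorption at Down starting from transient state s. Then h(Down) = 1 and h(Throttled) = 0. By first-step analysis:
h(Busy) = 0.5·h(Busy) + 0.1·1 + 0.4·0
Solving: h(Busy) = 0.2000.
Starting from Busy, the probability is 0.2000.

0.2000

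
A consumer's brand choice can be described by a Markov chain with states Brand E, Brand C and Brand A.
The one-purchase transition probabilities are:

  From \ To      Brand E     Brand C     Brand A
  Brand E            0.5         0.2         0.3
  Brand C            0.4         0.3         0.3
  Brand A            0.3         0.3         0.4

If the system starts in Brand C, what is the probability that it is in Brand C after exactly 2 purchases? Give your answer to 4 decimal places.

Sum over the intermediate state after 1 purchase:
P = P(Brand C→Brand E)·P(Brand E→Brand C) + P(Brand C→Brand C)·P(Brand C→Brand C) + P(Brand C→Brand A)·P(Brand A→Brand C)
  = 0.4×0.2 + 0.3×0.3 + 0.3×0.3
  = 0.0800 + 0.0900 + 0.0900 = 0.2600

0.2600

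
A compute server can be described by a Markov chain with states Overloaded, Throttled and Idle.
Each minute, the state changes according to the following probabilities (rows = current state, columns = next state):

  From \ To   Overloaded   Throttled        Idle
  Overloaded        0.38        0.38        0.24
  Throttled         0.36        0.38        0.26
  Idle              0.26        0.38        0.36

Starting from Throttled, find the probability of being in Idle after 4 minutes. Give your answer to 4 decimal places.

0.2813

Propagate the distribution vector 4 minutes from Throttled.
After 0 minutes: (0.0000, 1.0000, 0.0000)
After 1 minute: (0.3600, 0.3800, 0.2600)
After 2 minutes: (0.3412, 0.3800, 0.2788)
After 3 minutes: (0.3389, 0.3800, 0.2811)
After 4 minutes: (0.3387, 0.3800, 0.2813)
P(in Idle after 4 minutes) = 0.2813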